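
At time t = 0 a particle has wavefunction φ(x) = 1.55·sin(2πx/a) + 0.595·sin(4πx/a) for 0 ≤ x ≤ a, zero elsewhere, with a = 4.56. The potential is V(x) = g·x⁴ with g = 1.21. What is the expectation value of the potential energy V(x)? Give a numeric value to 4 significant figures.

⟨V⟩ = ∫ V(x)·|φ|² dx / ∫|φ|² dx.
On 0 ≤ x ≤ a (j ≠ l): ∫sin²(jπx/a) dx = a/2, ∫sin(jπx/a)·sin(lπx/a) dx = 0; diagonal moments ∫x·sin²(jπx/a) dx = a²/4, ∫x²·sin²(jπx/a) dx = a³·(1/6 − 1/(4j²π²)); cross terms ∫x·sin(jπx/a)·sin(lπx/a) dx = 0 for j + l even and −4jla²/(π²(j² − l²)²) for j + l odd, ∫x²·sin(jπx/a)·sin(lπx/a) dx = (−1)^(j+l)·4jla³/(π²(j² − l²)²); higher powers the same way via product-to-sum and parts.
State is unnormalized: ∫|φ|² dx = 6.2849, and ∫φ*·V(x)·φ dx = 749.83, so ⟨V⟩ = 749.83 / 6.2849.
⟨V⟩ = 119.31.

119.3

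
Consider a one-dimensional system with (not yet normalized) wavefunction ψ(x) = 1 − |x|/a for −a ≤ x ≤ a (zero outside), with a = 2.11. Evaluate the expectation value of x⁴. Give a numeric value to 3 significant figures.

0.566

⟨x⁴⟩ = ∫ x⁴·|ψ|² dx / ∫|ψ|² dx (integrals over the domain).
ψ is even, so ∫ over [−a, a] = 2∫₀ᵃ with ψ = 1 − x/a there: ∫₀ᵃ (1 − x/a)² dx = a/3, ∫₀ᵃ x²(1 − x/a)² dx = a³/30, ∫₀ᵃ x⁴(1 − x/a)² dx = a⁵/105.
State is unnormalized: ∫|ψ|² dx = 1.4067, and ∫ψ*·x⁴·ψ dx = 0.79662, so ⟨x⁴⟩ = 0.79662 / 1.4067.
⟨x⁴⟩ = 0.56632.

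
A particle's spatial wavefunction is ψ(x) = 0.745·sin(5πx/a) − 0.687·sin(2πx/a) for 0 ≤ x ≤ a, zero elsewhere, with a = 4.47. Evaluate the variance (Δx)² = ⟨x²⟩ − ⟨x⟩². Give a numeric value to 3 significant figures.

1.52

Compute ⟨x⟩ and ⟨x²⟩ separately, then (Δx)² = ⟨x²⟩ − ⟨x⟩².
On 0 ≤ x ≤ a (j ≠ l): ∫sin²(jπx/a) dx = a/2, ∫sin(jπx/a)·sin(lπx/a) dx = 0; diagonal moments ∫x·sin²(jπx/a) dx = a²/4, ∫x²·sin²(jπx/a) dx = a³·(1/6 − 1/(4j²π²)); cross terms ∫x·sin(jπx/a)·sin(lπx/a) dx = 0 for j + l even and −4jla²/(π²(j² − l²)²) for j + l odd, ∫x²·sin(jπx/a)·sin(lπx/a) dx = (−1)^(j+l)·4jla³/(π²(j² − l²)²); higher powers the same way via product-to-sum and parts.
Normalization: ∫|ψ|² dx = 2.2953.
⟨x⟩ = 2.3169 and ⟨x²⟩ = 6.8882.
(Δx)² = 6.8882 − (2.3169)² = 1.5202.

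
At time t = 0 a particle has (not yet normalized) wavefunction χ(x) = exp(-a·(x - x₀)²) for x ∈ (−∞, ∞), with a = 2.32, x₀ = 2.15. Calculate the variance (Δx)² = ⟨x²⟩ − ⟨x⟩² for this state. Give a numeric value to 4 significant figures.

0.1078

Compute ⟨x⟩ and ⟨x²⟩ separately, then (Δx)² = ⟨x²⟩ − ⟨x⟩².
Gaussian moments (u = x − x₀): ∫u^(2j)·e^(−2au²) du = (2j−1)!!/(4a)^j · √(π/(2a)), odd powers integrate to 0; here √(π/(2a)) = 0.82284.
Normalization: ∫|χ|² dx = 0.82284.
⟨x⟩ = 2.1500 and ⟨x²⟩ = 4.7303.
(Δx)² = 4.7303 − (2.1500)² = 0.10776.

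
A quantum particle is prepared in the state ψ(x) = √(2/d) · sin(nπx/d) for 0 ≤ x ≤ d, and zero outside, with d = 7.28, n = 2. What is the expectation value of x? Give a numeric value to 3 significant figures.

3.64

⟨x⟩ = ∫ x·|ψ|² dx (integrals over the domain).
With sin²θ = (1 − cos2θ)/2 on 0 ≤ x ≤ d: ∫sin²(nπx/d) dx = d/2, ∫x·sin²(nπx/d) dx = d²/4, ∫x²·sin²(nπx/d) dx = d³·(1/6 − 1/(4n²π²)); higher powers xᵏ the same way, integrating xᵏ·cos(2nπx/d) by parts.
⟨x⟩ = 3.6400.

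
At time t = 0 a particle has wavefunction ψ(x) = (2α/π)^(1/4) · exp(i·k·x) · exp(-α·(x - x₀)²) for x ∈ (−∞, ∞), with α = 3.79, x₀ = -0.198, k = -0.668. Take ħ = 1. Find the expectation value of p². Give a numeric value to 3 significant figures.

4.24

p² ψ = −ħ² d²ψ/dx²; ⟨p²⟩ = −ħ² ∫ ψ*·ψ'' dx.
Gaussian moments (u = x − x₀): ∫u^(2j)·e^(−2αu²) du = (2j−1)!!/(4α)^j · √(π/(2α)), odd powers integrate to 0; here √(π/(2α)) = 0.64378. Derivatives: ψ′ = (ik − 2αu)·ψ, ψ″ = ((ik − 2αu)² − 2α)·ψ; the odd-in-u pieces drop out.
⟨p²⟩ = 4.2362.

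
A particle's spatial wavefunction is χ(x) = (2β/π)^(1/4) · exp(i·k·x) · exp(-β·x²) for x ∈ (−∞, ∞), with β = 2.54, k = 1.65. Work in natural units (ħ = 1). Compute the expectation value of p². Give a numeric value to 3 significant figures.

p² χ = −ħ² d²χ/dx²; ⟨p²⟩ = −ħ² ∫ χ*·χ'' dx.
Gaussian moments: ∫x^(2j)·e^(−2βx²) dx = (2j−1)!!/(4β)^j · √(π/(2β)), odd powers integrate to 0; here √(π/(2β)) = 0.78640. Derivatives: χ′ = (ik − 2βx)·χ, χ″ = ((ik − 2βx)² − 2β)·χ; the odd-in-x pieces drop out.
⟨p²⟩ = 5.2625.

5.26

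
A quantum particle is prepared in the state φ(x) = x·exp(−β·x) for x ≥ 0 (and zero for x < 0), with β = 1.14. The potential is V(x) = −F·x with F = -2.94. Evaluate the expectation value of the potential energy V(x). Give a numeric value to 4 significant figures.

⟨V⟩ = ∫ V(x)·|φ|² dx / ∫|φ|² dx.
Every integrand reduces to terms xʲ·e^(−2βx) on [0, ∞); use ∫₀^∞ xʲ·e^(−2βx) dx = j!/(2β)^(j+1).
State is unnormalized: ∫|φ|² dx = 0.16874, and ∫φ*·V(x)·φ dx = 0.65277, so ⟨V⟩ = 0.65277 / 0.16874.
⟨V⟩ = 3.8684.

3.868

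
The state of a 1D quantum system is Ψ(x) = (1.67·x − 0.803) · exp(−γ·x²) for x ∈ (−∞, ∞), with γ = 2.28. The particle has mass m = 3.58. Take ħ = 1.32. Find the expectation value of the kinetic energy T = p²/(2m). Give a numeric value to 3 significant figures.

T = −(ħ²/2m) d²/dx², so ⟨T⟩ = −(ħ²/2m) ∫ Ψ*·Ψ'' dx / ∫|Ψ|² dx; with m = 3.58.
Expand each integrand as polynomial × e^(−2γx²) and use ∫x^(2j)·e^(−2γx²) dx = (2j−1)!!/(4γ)^j · √(π/(2γ)), odd powers → 0; here √(π/(2γ)) = 0.83003. Differentiate with the product rule, d/dx e^(−γx²) = −2γx·e^(−γx²).
State is unnormalized: ∫|Ψ|² dx = 0.78903, and ∫Ψ*·(−ħ²/2m · Ψ'') dx = 0.71945, so ⟨T⟩ = 0.71945 / 0.78903.
⟨T⟩ = 0.91182.

0.912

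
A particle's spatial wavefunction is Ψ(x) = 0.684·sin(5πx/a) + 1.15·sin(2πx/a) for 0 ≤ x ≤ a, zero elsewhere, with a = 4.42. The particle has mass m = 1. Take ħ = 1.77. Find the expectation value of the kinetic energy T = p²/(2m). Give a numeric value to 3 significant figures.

T = −(ħ²/2m) d²/dx², so ⟨T⟩ = −(ħ²/2m) ∫ Ψ*·Ψ'' dx / ∫|Ψ|² dx; with m = 1.
d²/dx² sin(jπx/a) = −(jπ/a)²·sin(jπx/a); on 0 ≤ x ≤ a, ∫sin²(jπx/a) dx = a/2 and ∫sin(jπx/a)·sin(lπx/a) dx = 0 for j ≠ l, so only diagonal terms survive in ∫|Ψ|² and ∫Ψ·Ψ″; ∫Ψ·Ψ′ dx = [Ψ²/2] between the walls = 0.
State is unnormalized: ∫|Ψ|² dx = 3.9567, and ∫Ψ*·(−ħ²/2m · Ψ'') dx = 29.707, so ⟨T⟩ = 29.707 / 3.9567.
⟨T⟩ = 7.5082.

7.51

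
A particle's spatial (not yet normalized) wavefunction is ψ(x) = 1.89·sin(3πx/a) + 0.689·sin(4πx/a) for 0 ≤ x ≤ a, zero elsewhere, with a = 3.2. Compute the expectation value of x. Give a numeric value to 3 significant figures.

⟨x⟩ = ∫ x·|ψ|² dx / ∫|ψ|² dx (integrals over the domain).
On 0 ≤ x ≤ a (j ≠ l): ∫sin²(jπx/a) dx = a/2, ∫sin(jπx/a)·sin(lπx/a) dx = 0; diagonal moments ∫x·sin²(jπx/a) dx = a²/4, ∫x²·sin²(jπx/a) dx = a³·(1/6 − 1/(4j²π²)); cross terms ∫x·sin(jπx/a)·sin(lπx/a) dx = 0 for j + l even and −4jla²/(π²(j² − l²)²) for j + l odd, ∫x²·sin(jπx/a)·sin(lπx/a) dx = (−1)^(j+l)·4jla³/(π²(j² − l²)²); higher powers the same way via product-to-sum and parts.
State is unnormalized: ∫|ψ|² dx = 6.4749, and ∫ψ*·x·ψ dx = 7.7128, so ⟨x⟩ = 7.7128 / 6.4749.
⟨x⟩ = 1.1912.

1.19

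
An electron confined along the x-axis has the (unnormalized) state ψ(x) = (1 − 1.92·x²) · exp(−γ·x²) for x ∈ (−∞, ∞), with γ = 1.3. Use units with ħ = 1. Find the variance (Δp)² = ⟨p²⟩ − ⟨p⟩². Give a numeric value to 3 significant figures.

5.22

Compute ⟨p⟩ and ⟨p²⟩ separately; (Δp)² = ⟨p²⟩ − ⟨p⟩².
Expand each integrand as polynomial × e^(−2γx²) and use ∫x^(2j)·e^(−2γx²) dx = (2j−1)!!/(4γ)^j · √(π/(2γ)), odd powers → 0; here √(π/(2γ)) = 1.0992. Differentiate with the product rule, d/dx e^(−γx²) = −2γx·e^(−γx²).
Normalization: ∫|ψ|² dx = 0.73707.
⟨p⟩ = 0.0000 and ⟨p²⟩ = 5.2206.
(Δp)² = 5.2206 − (0.0000)² = 5.2206.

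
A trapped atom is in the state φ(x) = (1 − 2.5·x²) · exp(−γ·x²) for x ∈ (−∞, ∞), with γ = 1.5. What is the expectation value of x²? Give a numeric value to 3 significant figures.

0.268

⟨x²⟩ = ∫ x²·|φ|² dx / ∫|φ|² dx (integrals over the domain).
Expand each integrand as polynomial × e^(−2γx²) and use ∫x^(2j)·e^(−2γx²) dx = (2j−1)!!/(4γ)^j · √(π/(2γ)), odd powers → 0; here √(π/(2γ)) = 1.0233.
State is unnormalized: ∫|φ|² dx = 0.70354, and ∫φ*·x²·φ dx = 0.18832, so ⟨x²⟩ = 0.18832 / 0.70354.
⟨x²⟩ = 0.26768.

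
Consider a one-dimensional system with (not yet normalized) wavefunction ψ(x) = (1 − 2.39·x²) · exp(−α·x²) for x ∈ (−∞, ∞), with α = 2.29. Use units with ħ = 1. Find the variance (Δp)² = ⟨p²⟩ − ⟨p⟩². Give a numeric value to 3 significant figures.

Compute ⟨p⟩ and ⟨p²⟩ separately; (Δp)² = ⟨p²⟩ − ⟨p⟩².
Expand each integrand as polynomial × e^(−2αx²) and use ∫x^(2j)·e^(−2αx²) dx = (2j−1)!!/(4α)^j · √(π/(2α)), odd powers → 0; here √(π/(2α)) = 0.82821. Differentiate with the product rule, d/dx e^(−αx²) = −2αx·e^(−αx²).
Normalization: ∫|ψ|² dx = 0.56517.
⟨p⟩ = 0.0000 and ⟨p²⟩ = 6.7062.
(Δp)² = 6.7062 − (0.0000)² = 6.7062.

6.71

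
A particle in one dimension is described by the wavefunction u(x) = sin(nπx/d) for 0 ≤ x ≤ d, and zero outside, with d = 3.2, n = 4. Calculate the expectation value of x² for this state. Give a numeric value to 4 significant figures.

3.381

⟨x²⟩ = ∫ x²·|u|² dx / ∫|u|² dx (integrals over the domain).
With sin²θ = (1 − cos2θ)/2 on 0 ≤ x ≤ d: ∫sin²(nπx/d) dx = d/2, ∫x·sin²(nπx/d) dx = d²/4, ∫x²·sin²(nπx/d) dx = d³·(1/6 − 1/(4n²π²)); higher powers xᵏ the same way, integrating xᵏ·cos(2nπx/d) by parts.
State is unnormalized: ∫|u|² dx = 1.6000, and ∫u*·x²·u dx = 5.4095, so ⟨x²⟩ = 5.4095 / 1.6000.
⟨x²⟩ = 3.3809.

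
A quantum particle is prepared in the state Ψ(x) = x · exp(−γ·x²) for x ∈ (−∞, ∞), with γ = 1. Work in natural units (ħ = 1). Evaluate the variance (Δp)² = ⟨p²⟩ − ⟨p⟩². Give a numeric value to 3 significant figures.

Compute ⟨p⟩ and ⟨p²⟩ separately; (Δp)² = ⟨p²⟩ − ⟨p⟩².
Expand each integrand as polynomial × e^(−2γx²) and use ∫x^(2j)·e^(−2γx²) dx = (2j−1)!!/(4γ)^j · √(π/(2γ)), odd powers → 0; here √(π/(2γ)) = 1.2533. Differentiate with the product rule, d/dx e^(−γx²) = −2γx·e^(−γx²).
Normalization: ∫|Ψ|² dx = 0.31333.
⟨p⟩ = 0.0000 and ⟨p²⟩ = 3.0000.
(Δp)² = 3.0000 − (0.0000)² = 3.0000.

3.00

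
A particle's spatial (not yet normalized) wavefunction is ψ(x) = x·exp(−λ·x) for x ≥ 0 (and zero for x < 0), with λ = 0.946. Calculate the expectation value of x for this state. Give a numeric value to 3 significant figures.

1.59

⟨x⟩ = ∫ x·|ψ|² dx / ∫|ψ|² dx (integrals over the domain).
Every integrand reduces to terms xʲ·e^(−2λx) on [0, ∞); use ∫₀^∞ xʲ·e^(−2λx) dx = j!/(2λ)^(j+1).
State is unnormalized: ∫|ψ|² dx = 0.29530, and ∫ψ*·x·ψ dx = 0.46824, so ⟨x⟩ = 0.46824 / 0.29530.
⟨x⟩ = 1.5856.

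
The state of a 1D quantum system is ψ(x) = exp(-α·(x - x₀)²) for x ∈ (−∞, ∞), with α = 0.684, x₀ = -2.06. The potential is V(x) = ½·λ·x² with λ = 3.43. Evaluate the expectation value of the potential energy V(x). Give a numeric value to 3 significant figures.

⟨V⟩ = ∫ V(x)·|ψ|² dx / ∫|ψ|² dx.
Gaussian moments (u = x − x₀): ∫u^(2j)·e^(−2αu²) du = (2j−1)!!/(4α)^j · √(π/(2α)), odd powers integrate to 0; here √(π/(2α)) = 1.5154.
State is unnormalized: ∫|ψ|² dx = 1.5154, and ∫ψ*·V(x)·ψ dx = 11.979, so ⟨V⟩ = 11.979 / 1.5154.
⟨V⟩ = 7.9046.

7.90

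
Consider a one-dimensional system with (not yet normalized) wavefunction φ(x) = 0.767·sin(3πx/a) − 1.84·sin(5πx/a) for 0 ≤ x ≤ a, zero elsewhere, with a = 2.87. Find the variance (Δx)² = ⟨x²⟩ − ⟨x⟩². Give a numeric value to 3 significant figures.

0.387

Compute ⟨x⟩ and ⟨x²⟩ separately, then (Δx)² = ⟨x²⟩ − ⟨x⟩².
On 0 ≤ x ≤ a (j ≠ l): ∫sin²(jπx/a) dx = a/2, ∫sin(jπx/a)·sin(lπx/a) dx = 0; diagonal moments ∫x·sin²(jπx/a) dx = a²/4, ∫x²·sin²(jπx/a) dx = a³·(1/6 − 1/(4j²π²)); cross terms ∫x·sin(jπx/a)·sin(lπx/a) dx = 0 for j + l even and −4jla²/(π²(j² − l²)²) for j + l odd, ∫x²·sin(jπx/a)·sin(lπx/a) dx = (−1)^(j+l)·4jla³/(π²(j² − l²)²); higher powers the same way via product-to-sum and parts.
Normalization: ∫|φ|² dx = 5.7025.
⟨x⟩ = 1.4350 and ⟨x²⟩ = 2.4467.
(Δx)² = 2.4467 − (1.4350)² = 0.38746.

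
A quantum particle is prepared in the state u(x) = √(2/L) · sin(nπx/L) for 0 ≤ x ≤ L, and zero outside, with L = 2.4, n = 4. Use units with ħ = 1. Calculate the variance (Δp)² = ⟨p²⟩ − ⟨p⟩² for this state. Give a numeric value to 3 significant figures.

Compute ⟨p⟩ and ⟨p²⟩ separately; (Δp)² = ⟨p²⟩ − ⟨p⟩².
d/dx sin(nπx/L) = (nπ/L)·cos(nπx/L) and d²/dx² sin(nπx/L) = −(nπ/L)²·sin(nπx/L); on 0 ≤ x ≤ L, ∫sin²(nπx/L) dx = L/2 and ∫sin(nπx/L)·cos(nπx/L) dx = 0.
⟨p⟩ = 0.0000 and ⟨p²⟩ = 27.416.
(Δp)² = 27.416 − (0.0000)² = 27.416.

27.4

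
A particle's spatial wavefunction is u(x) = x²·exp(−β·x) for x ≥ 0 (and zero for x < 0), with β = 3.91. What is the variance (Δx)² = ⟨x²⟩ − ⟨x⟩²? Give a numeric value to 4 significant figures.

Compute ⟨x⟩ and ⟨x²⟩ separately, then (Δx)² = ⟨x²⟩ − ⟨x⟩².
Every integrand reduces to terms xʲ·e^(−2βx) on [0, ∞); use ∫₀^∞ xʲ·e^(−2βx) dx = j!/(2β)^(j+1).
Normalization: ∫|u|² dx = 0.00082069.
⟨x⟩ = 0.63939 and ⟨x²⟩ = 0.49058.
(Δx)² = 0.49058 − (0.63939)² = 0.081763.

0.08176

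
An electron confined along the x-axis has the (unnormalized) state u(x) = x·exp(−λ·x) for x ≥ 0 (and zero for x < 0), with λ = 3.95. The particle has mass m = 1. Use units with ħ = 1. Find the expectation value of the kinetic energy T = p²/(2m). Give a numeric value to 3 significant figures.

7.80

T = −(ħ²/2m) d²/dx², so ⟨T⟩ = −(ħ²/2m) ∫ u*·u'' dx / ∫|u|² dx; with m = 1.
Differentiate x·exp(−λ·x) with the product rule; every integrand then reduces to terms xʲ·e^(−2λx) on [0, ∞), with ∫₀^∞ xʲ·e^(−2λx) dx = j!/(2λ)^(j+1).
State is unnormalized: ∫|u|² dx = 0.0040565, and ∫u*·(−ħ²/2m · u'') dx = 0.031646, so ⟨T⟩ = 0.031646 / 0.0040565.
⟨T⟩ = 7.8013.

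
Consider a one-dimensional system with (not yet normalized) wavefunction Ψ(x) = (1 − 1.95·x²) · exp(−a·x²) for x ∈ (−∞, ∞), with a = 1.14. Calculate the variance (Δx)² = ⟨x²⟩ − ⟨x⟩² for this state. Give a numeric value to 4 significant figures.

0.3724

Compute ⟨x⟩ and ⟨x²⟩ separately, then (Δx)² = ⟨x²⟩ − ⟨x⟩².
Expand each integrand as polynomial × e^(−2ax²) and use ∫x^(2j)·e^(−2ax²) dx = (2j−1)!!/(4a)^j · √(π/(2a)), odd powers → 0; here √(π/(2a)) = 1.1738.
Normalization: ∫|Ψ|² dx = 0.81387.
⟨x⟩ = 0.0000 and ⟨x²⟩ = 0.37235.
(Δx)² = 0.37235 − (0.0000)² = 0.37235.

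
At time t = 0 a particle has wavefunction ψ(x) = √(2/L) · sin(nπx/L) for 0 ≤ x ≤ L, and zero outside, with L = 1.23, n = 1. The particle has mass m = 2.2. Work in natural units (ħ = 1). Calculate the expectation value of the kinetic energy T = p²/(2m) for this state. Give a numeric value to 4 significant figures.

1.483

T = −(ħ²/2m) d²/dx², so ⟨T⟩ = −(ħ²/2m) ∫ ψ*·ψ'' dx; with m = 2.2.
d/dx sin(nπx/L) = (nπ/L)·cos(nπx/L) and d²/dx² sin(nπx/L) = −(nπ/L)²·sin(nπx/L); on 0 ≤ x ≤ L, ∫sin²(nπx/L) dx = L/2 and ∫sin(nπx/L)·cos(nπx/L) dx = 0.
⟨T⟩ = 1.4826.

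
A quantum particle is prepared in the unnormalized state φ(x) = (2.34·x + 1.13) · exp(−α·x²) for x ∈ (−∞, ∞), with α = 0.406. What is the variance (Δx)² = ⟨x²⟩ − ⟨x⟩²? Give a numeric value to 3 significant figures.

Compute ⟨x⟩ and ⟨x²⟩ separately, then (Δx)² = ⟨x²⟩ − ⟨x⟩².
Expand each integrand as polynomial × e^(−2αx²) and use ∫x^(2j)·e^(−2αx²) dx = (2j−1)!!/(4α)^j · √(π/(2α)), odd powers → 0; here √(π/(2α)) = 1.9670.
Normalization: ∫|φ|² dx = 9.1436.
⟨x⟩ = 0.70052 and ⟨x²⟩ = 1.5090.
(Δx)² = 1.5090 − (0.70052)² = 1.0183.

1.02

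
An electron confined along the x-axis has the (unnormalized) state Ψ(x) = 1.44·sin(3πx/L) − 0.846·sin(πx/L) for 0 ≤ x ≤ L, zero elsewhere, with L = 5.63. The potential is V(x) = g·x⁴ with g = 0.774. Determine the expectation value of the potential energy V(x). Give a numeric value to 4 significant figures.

⟨V⟩ = ∫ V(x)·|Ψ|² dx / ∫|Ψ|² dx.
On 0 ≤ x ≤ L (j ≠ l): ∫sin²(jπx/L) dx = L/2, ∫sin(jπx/L)·sin(lπx/L) dx = 0; diagonal moments ∫x·sin²(jπx/L) dx = L²/4, ∫x²·sin²(jπx/L) dx = L³·(1/6 − 1/(4j²π²)); cross terms ∫x·sin(jπx/L)·sin(lπx/L) dx = 0 for j + l even and −4jlL²/(π²(j² − l²)²) for j + l odd, ∫x²·sin(jπx/L)·sin(lπx/L) dx = (−1)^(j+l)·4jlL³/(π²(j² − l²)²); higher powers the same way via product-to-sum and parts.
State is unnormalized: ∫|Ψ|² dx = 7.8519, and ∫Ψ*·V(x)·Ψ dx = 708.02, so ⟨V⟩ = 708.02 / 7.8519.
⟨V⟩ = 90.172.

90.17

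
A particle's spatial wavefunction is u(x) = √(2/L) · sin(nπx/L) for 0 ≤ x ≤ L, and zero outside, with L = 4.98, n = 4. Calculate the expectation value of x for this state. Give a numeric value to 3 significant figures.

2.49

⟨x⟩ = ∫ x·|u|² dx (integrals over the domain).
With sin²θ = (1 − cos2θ)/2 on 0 ≤ x ≤ L: ∫sin²(nπx/L) dx = L/2, ∫x·sin²(nπx/L) dx = L²/4, ∫x²·sin²(nπx/L) dx = L³·(1/6 − 1/(4n²π²)); higher powers xᵏ the same way, integrating xᵏ·cos(2nπx/L) by parts.
⟨x⟩ = 2.4900.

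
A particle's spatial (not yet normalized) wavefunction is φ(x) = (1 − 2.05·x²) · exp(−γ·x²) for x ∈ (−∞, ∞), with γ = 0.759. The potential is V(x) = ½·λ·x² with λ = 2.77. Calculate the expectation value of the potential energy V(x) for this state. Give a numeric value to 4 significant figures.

1.698

⟨V⟩ = ∫ V(x)·|φ|² dx / ∫|φ|² dx.
Expand each integrand as polynomial × e^(−2γx²) and use ∫x^(2j)·e^(−2γx²) dx = (2j−1)!!/(4γ)^j · √(π/(2γ)), odd powers → 0; here √(π/(2γ)) = 1.4386.
State is unnormalized: ∫|φ|² dx = 1.4636, and ∫φ*·V(x)·φ dx = 2.4858, so ⟨V⟩ = 2.4858 / 1.4636.
⟨V⟩ = 1.6984.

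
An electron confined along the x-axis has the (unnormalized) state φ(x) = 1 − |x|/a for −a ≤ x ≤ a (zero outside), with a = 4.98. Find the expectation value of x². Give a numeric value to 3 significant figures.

⟨x²⟩ = ∫ x²·|φ|² dx / ∫|φ|² dx (integrals over the domain).
φ is even, so ∫ over [−a, a] = 2∫₀ᵃ with φ = 1 − x/a there: ∫₀ᵃ (1 − x/a)² dx = a/3, ∫₀ᵃ x²(1 − x/a)² dx = a³/30, ∫₀ᵃ x⁴(1 − x/a)² dx = a⁵/105.
State is unnormalized: ∫|φ|² dx = 3.3200, and ∫φ*·x²·φ dx = 8.2337, so ⟨x²⟩ = 8.2337 / 3.3200.
⟨x²⟩ = 2.4800.

2.48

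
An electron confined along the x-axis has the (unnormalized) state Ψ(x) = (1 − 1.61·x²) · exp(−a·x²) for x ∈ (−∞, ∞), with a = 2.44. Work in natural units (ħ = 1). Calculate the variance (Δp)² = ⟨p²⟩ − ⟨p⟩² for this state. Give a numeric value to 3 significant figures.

Compute ⟨p⟩ and ⟨p²⟩ separately; (Δp)² = ⟨p²⟩ − ⟨p⟩².
Expand each integrand as polynomial × e^(−2ax²) and use ∫x^(2j)·e^(−2ax²) dx = (2j−1)!!/(4a)^j · √(π/(2a)), odd powers → 0; here √(π/(2a)) = 0.80235. Differentiate with the product rule, d/dx e^(−ax²) = −2ax·e^(−ax²).
Normalization: ∫|Ψ|² dx = 0.60314.
⟨p⟩ = 0.0000 and ⟨p²⟩ = 4.9351.
(Δp)² = 4.9351 − (0.0000)² = 4.9351.

4.94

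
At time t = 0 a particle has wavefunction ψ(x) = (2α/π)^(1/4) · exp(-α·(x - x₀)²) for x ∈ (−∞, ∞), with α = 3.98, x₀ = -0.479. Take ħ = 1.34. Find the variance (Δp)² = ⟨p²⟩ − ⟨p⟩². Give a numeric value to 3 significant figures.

7.15

Compute ⟨p⟩ and ⟨p²⟩ separately; (Δp)² = ⟨p²⟩ − ⟨p⟩².
Gaussian moments (u = x − x₀): ∫u^(2j)·e^(−2αu²) du = (2j−1)!!/(4α)^j · √(π/(2α)), odd powers integrate to 0; here √(π/(2α)) = 0.62823. Derivatives: d/dx e^(−αu²) = −2αu·e^(−αu²), d²/dx² e^(−αu²) = (4α²u² − 2α)·e^(−αu²).
⟨p⟩ = 0.0000 and ⟨p²⟩ = 7.1465.
(Δp)² = 7.1465 − (0.0000)² = 7.1465.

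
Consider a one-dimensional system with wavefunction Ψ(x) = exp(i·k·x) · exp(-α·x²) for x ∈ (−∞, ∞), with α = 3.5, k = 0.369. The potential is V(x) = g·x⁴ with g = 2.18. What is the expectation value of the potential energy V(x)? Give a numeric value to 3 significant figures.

⟨V⟩ = ∫ V(x)·|Ψ|² dx / ∫|Ψ|² dx.
Gaussian moments: ∫x^(2j)·e^(−2αx²) dx = (2j−1)!!/(4α)^j · √(π/(2α)), odd powers integrate to 0; here √(π/(2α)) = 0.66992.
State is unnormalized: ∫|Ψ|² dx = 0.66992, and ∫Ψ*·V(x)·Ψ dx = 0.022354, so ⟨V⟩ = 0.022354 / 0.66992.
⟨V⟩ = 0.033367.

0.0334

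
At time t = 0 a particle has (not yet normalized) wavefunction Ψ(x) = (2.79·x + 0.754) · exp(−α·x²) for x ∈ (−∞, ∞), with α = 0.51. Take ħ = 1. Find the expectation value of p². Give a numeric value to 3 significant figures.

p² Ψ = −ħ² d²Ψ/dx²; ⟨p²⟩ = −ħ² ∫ Ψ*·Ψ'' dx / ∫|Ψ|² dx.
Expand each integrand as polynomial × e^(−2αx²) and use ∫x^(2j)·e^(−2αx²) dx = (2j−1)!!/(4α)^j · √(π/(2α)), odd powers → 0; here √(π/(2α)) = 1.7550. Differentiate with the product rule, d/dx e^(−αx²) = −2αx·e^(−αx²).
State is unnormalized: ∫|Ψ|² dx = 7.6943, and ∫Ψ*·(−ħ² Ψ'') dx = 10.755, so ⟨p²⟩ = 10.755 / 7.6943.
⟨p²⟩ = 1.3977.

1.40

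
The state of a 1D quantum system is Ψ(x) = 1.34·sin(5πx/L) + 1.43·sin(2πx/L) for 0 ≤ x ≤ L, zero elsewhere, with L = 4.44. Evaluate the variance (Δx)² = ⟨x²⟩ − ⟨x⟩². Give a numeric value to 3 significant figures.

1.48

Compute ⟨x⟩ and ⟨x²⟩ separately, then (Δx)² = ⟨x²⟩ − ⟨x⟩².
On 0 ≤ x ≤ L (j ≠ l): ∫sin²(jπx/L) dx = L/2, ∫sin(jπx/L)·sin(lπx/L) dx = 0; diagonal moments ∫x·sin²(jπx/L) dx = L²/4, ∫x²·sin²(jπx/L) dx = L³·(1/6 − 1/(4j²π²)); cross terms ∫x·sin(jπx/L)·sin(lπx/L) dx = 0 for j + l even and −4jlL²/(π²(j² − l²)²) for j + l odd, ∫x²·sin(jπx/L)·sin(lπx/L) dx = (−1)^(j+l)·4jlL³/(π²(j² − l²)²); higher powers the same way via product-to-sum and parts.
Normalization: ∫|Ψ|² dx = 8.5259.
⟨x⟩ = 2.1386 and ⟨x²⟩ = 6.0580.
(Δx)² = 6.0580 − (2.1386)² = 1.4845.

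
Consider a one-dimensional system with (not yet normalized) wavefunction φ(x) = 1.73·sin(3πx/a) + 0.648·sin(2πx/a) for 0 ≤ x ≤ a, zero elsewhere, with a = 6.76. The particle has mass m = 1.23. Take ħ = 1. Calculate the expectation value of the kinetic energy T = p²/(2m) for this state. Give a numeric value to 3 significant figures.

T = −(ħ²/2m) d²/dx², so ⟨T⟩ = −(ħ²/2m) ∫ φ*·φ'' dx / ∫|φ|² dx; with m = 1.23.
d²/dx² sin(jπx/a) = −(jπ/a)²·sin(jπx/a); on 0 ≤ x ≤ a, ∫sin²(jπx/a) dx = a/2 and ∫sin(jπx/a)·sin(lπx/a) dx = 0 for j ≠ l, so only diagonal terms survive in ∫|φ|² and ∫φ·φ″; ∫φ·φ′ dx = [φ²/2] between the walls = 0.
State is unnormalized: ∫|φ|² dx = 11.535, and ∫φ*·(−ħ²/2m · φ'') dx = 8.4917, so ⟨T⟩ = 8.4917 / 11.535.
⟨T⟩ = 0.73615.

0.736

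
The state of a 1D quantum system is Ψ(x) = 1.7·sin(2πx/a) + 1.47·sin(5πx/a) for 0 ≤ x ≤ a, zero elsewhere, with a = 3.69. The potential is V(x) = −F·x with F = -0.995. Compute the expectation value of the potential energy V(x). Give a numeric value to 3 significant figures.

⟨V⟩ = ∫ V(x)·|Ψ|² dx / ∫|Ψ|² dx.
On 0 ≤ x ≤ a (j ≠ l): ∫sin²(jπx/a) dx = a/2, ∫sin(jπx/a)·sin(lπx/a) dx = 0; diagonal moments ∫x·sin²(jπx/a) dx = a²/4, ∫x²·sin²(jπx/a) dx = a³·(1/6 − 1/(4j²π²)); cross terms ∫x·sin(jπx/a)·sin(lπx/a) dx = 0 for j + l even and −4jla²/(π²(j² − l²)²) for j + l odd, ∫x²·sin(jπx/a)·sin(lπx/a) dx = (−1)^(j+l)·4jla³/(π²(j² − l²)²); higher powers the same way via product-to-sum and parts.
State is unnormalized: ∫|Ψ|² dx = 9.3189, and ∫Ψ*·V(x)·Ψ dx = 16.485, so ⟨V⟩ = 16.485 / 9.3189.
⟨V⟩ = 1.7690.

1.77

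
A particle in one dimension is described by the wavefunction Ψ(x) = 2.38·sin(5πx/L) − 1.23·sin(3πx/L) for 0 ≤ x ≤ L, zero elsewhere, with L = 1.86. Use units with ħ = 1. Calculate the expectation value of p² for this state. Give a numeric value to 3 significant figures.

61.7

p² Ψ = −ħ² d²Ψ/dx²; ⟨p²⟩ = −ħ² ∫ Ψ*·Ψ'' dx / ∫|Ψ|² dx.
d²/dx² sin(jπx/L) = −(jπ/L)²·sin(jπx/L); on 0 ≤ x ≤ L, ∫sin²(jπx/L) dx = L/2 and ∫sin(jπx/L)·sin(lπx/L) dx = 0 for j ≠ l, so only diagonal terms survive in ∫|Ψ|² and ∫Ψ·Ψ″; ∫Ψ·Ψ′ dx = [Ψ²/2] between the walls = 0.
State is unnormalized: ∫|Ψ|² dx = 6.6749, and ∫Ψ*·(−ħ² Ψ'') dx = 411.83, so ⟨p²⟩ = 411.83 / 6.6749.
⟨p²⟩ = 61.699.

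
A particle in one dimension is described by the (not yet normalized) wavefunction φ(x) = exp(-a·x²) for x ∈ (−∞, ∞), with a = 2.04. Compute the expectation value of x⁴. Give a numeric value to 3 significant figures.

0.0451

⟨x⁴⟩ = ∫ x⁴·|φ|² dx / ∫|φ|² dx (integrals over the domain).
Gaussian moments: ∫x^(2j)·e^(−2ax²) dx = (2j−1)!!/(4a)^j · √(π/(2a)), odd powers integrate to 0; here √(π/(2a)) = 0.87750.
State is unnormalized: ∫|φ|² dx = 0.87750, and ∫φ*·x⁴·φ dx = 0.039535, so ⟨x⁴⟩ = 0.039535 / 0.87750.
⟨x⁴⟩ = 0.045055.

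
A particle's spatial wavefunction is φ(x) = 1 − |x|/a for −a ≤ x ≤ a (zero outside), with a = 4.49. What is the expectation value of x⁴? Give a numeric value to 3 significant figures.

⟨x⁴⟩ = ∫ x⁴·|φ|² dx / ∫|φ|² dx (integrals over the domain).
φ is even, so ∫ over [−a, a] = 2∫₀ᵃ with φ = 1 − x/a there: ∫₀ᵃ (1 − x/a)² dx = a/3, ∫₀ᵃ x²(1 − x/a)² dx = a³/30, ∫₀ᵃ x⁴(1 − x/a)² dx = a⁵/105.
State is unnormalized: ∫|φ|² dx = 2.9933, and ∫φ*·x⁴·φ dx = 34.759, so ⟨x⁴⟩ = 34.759 / 2.9933.
⟨x⁴⟩ = 11.612.

11.6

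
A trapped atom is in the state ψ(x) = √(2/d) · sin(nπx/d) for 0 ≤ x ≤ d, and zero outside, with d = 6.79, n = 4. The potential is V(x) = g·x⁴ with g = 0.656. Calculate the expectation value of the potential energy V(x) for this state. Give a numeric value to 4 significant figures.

270.1

⟨V⟩ = ∫ V(x)·|ψ|² dx.
With sin²θ = (1 − cos2θ)/2 on 0 ≤ x ≤ d: ∫sin²(nπx/d) dx = d/2, ∫x·sin²(nπx/d) dx = d²/4, ∫x²·sin²(nπx/d) dx = d³·(1/6 − 1/(4n²π²)); higher powers xᵏ the same way, integrating xᵏ·cos(2nπx/d) by parts.
⟨V⟩ = 270.13.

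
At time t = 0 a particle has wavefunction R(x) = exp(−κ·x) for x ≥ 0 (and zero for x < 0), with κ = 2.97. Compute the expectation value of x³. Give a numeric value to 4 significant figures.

0.02863

⟨x³⟩ = ∫ x³·|R|² dx / ∫|R|² dx (integrals over the domain).
Every integrand reduces to terms xʲ·e^(−2κx) on [0, ∞); use ∫₀^∞ xʲ·e^(−2κx) dx = j!/(2κ)^(j+1).
State is unnormalized: ∫|R|² dx = 0.16835, and ∫R*·x³·R dx = 0.0048195, so ⟨x³⟩ = 0.0048195 / 0.16835.
⟨x³⟩ = 0.028628.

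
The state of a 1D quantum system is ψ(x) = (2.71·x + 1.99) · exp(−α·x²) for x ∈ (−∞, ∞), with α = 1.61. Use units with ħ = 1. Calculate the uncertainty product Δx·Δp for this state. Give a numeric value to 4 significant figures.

Δx = √(⟨x²⟩−⟨x⟩²), Δp = √(⟨p²⟩−⟨p⟩²).
Expand each integrand as polynomial × e^(−2αx²) and use ∫x^(2j)·e^(−2αx²) dx = (2j−1)!!/(4α)^j · √(π/(2α)), odd powers → 0; here √(π/(2α)) = 0.98775. Differentiate with the product rule, d/dx e^(−αx²) = −2αx·e^(−αx²).
Normalization: ∫|ψ|² dx = 5.0380.
⟨x⟩ = 0.32836, ⟨x²⟩ = 0.22472 ⇒ Δx = 0.34190.
⟨p⟩ = 0.0000, ⟨p²⟩ = 2.3299 ⇒ Δp = 1.5264.
Δx·Δp = 0.52188.

0.5219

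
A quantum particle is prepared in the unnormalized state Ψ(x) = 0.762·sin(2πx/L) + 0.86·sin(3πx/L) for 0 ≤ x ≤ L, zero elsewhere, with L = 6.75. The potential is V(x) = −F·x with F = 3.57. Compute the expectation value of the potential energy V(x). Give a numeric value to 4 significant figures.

-7.395

⟨V⟩ = ∫ V(x)·|Ψ|² dx / ∫|Ψ|² dx.
On 0 ≤ x ≤ L (j ≠ l): ∫sin²(jπx/L) dx = L/2, ∫sin(jπx/L)·sin(lπx/L) dx = 0; diagonal moments ∫x·sin²(jπx/L) dx = L²/4, ∫x²·sin²(jπx/L) dx = L³·(1/6 − 1/(4j²π²)); cross terms ∫x·sin(jπx/L)·sin(lπx/L) dx = 0 for j + l even and −4jlL²/(π²(j² − l²)²) for j + l odd, ∫x²·sin(jπx/L)·sin(lπx/L) dx = (−1)^(j+l)·4jlL³/(π²(j² − l²)²); higher powers the same way via product-to-sum and parts.
State is unnormalized: ∫|Ψ|² dx = 4.4558, and ∫Ψ*·V(x)·Ψ dx = -32.951, so ⟨V⟩ = -32.951 / 4.4558.
⟨V⟩ = -7.3950.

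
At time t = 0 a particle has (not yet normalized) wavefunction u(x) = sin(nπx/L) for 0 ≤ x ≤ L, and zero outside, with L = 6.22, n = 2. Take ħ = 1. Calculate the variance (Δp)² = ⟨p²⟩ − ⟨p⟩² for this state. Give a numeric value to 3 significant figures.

1.02

Compute ⟨p⟩ and ⟨p²⟩ separately; (Δp)² = ⟨p²⟩ − ⟨p⟩².
d/dx sin(nπx/L) = (nπ/L)·cos(nπx/L) and d²/dx² sin(nπx/L) = −(nπ/L)²·sin(nπx/L); on 0 ≤ x ≤ L, ∫sin²(nπx/L) dx = L/2 and ∫sin(nπx/L)·cos(nπx/L) dx = 0.
Normalization: ∫|u|² dx = 3.1100.
⟨p⟩ = 0.0000 and ⟨p²⟩ = 1.0204.
(Δp)² = 1.0204 − (0.0000)² = 1.0204.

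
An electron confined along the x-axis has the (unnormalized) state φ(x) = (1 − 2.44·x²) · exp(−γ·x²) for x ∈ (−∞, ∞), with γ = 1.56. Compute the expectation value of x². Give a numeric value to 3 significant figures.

0.224

⟨x²⟩ = ∫ x²·|φ|² dx / ∫|φ|² dx (integrals over the domain).
Expand each integrand as polynomial × e^(−2γx²) and use ∫x^(2j)·e^(−2γx²) dx = (2j−1)!!/(4γ)^j · √(π/(2γ)), odd powers → 0; here √(π/(2γ)) = 1.0035.
State is unnormalized: ∫|φ|² dx = 0.67899, and ∫φ*·x²·φ dx = 0.15235, so ⟨x²⟩ = 0.15235 / 0.67899.
⟨x²⟩ = 0.22437.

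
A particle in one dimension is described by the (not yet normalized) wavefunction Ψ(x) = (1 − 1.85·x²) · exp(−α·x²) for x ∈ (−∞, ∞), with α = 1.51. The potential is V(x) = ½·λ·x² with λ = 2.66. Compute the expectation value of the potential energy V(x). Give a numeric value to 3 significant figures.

⟨V⟩ = ∫ V(x)·|Ψ|² dx / ∫|Ψ|² dx.
Expand each integrand as polynomial × e^(−2αx²) and use ∫x^(2j)·e^(−2αx²) dx = (2j−1)!!/(4α)^j · √(π/(2α)), odd powers → 0; here √(π/(2α)) = 1.0199.
State is unnormalized: ∫|Ψ|² dx = 0.68219, and ∫Ψ*·V(x)·Ψ dx = 0.12790, so ⟨V⟩ = 0.12790 / 0.68219.
⟨V⟩ = 0.18748.

0.187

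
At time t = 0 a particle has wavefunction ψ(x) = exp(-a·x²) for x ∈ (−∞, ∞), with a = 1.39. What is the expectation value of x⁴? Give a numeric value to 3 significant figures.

0.0970

⟨x⁴⟩ = ∫ x⁴·|ψ|² dx / ∫|ψ|² dx (integrals over the domain).
Gaussian moments: ∫x^(2j)·e^(−2ax²) dx = (2j−1)!!/(4a)^j · √(π/(2a)), odd powers integrate to 0; here √(π/(2a)) = 1.0630.
State is unnormalized: ∫|ψ|² dx = 1.0630, and ∫ψ*·x⁴·ψ dx = 0.10316, so ⟨x⁴⟩ = 0.10316 / 1.0630.
⟨x⁴⟩ = 0.097045.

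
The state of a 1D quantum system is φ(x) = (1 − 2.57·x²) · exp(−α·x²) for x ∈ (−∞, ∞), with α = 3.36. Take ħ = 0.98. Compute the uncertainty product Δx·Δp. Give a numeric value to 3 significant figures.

Δx = √(⟨x²⟩−⟨x⟩²), Δp = √(⟨p²⟩−⟨p⟩²).
Expand each integrand as polynomial × e^(−2αx²) and use ∫x^(2j)·e^(−2αx²) dx = (2j−1)!!/(4α)^j · √(π/(2α)), odd powers → 0; here √(π/(2α)) = 0.68374. Differentiate with the product rule, d/dx e^(−αx²) = −2αx·e^(−αx²).
Normalization: ∫|φ|² dx = 0.49725.
⟨x⟩ = 0.0000, ⟨x²⟩ = 0.041042 ⇒ Δx = 0.20259.
⟨p⟩ = 0.0000, ⟨p²⟩ = 7.2698 ⇒ Δp = 2.6963.
Δx·Δp = 0.54623.

0.546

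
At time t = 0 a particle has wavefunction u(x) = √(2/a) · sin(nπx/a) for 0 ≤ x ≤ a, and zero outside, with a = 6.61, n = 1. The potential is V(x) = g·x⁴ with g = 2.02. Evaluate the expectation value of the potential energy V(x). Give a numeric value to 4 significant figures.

⟨V⟩ = ∫ V(x)·|u|² dx.
With sin²θ = (1 − cos2θ)/2 on 0 ≤ x ≤ a: ∫sin²(nπx/a) dx = a/2, ∫x·sin²(nπx/a) dx = a²/4, ∫x²·sin²(nπx/a) dx = a³·(1/6 − 1/(4n²π²)); higher powers xᵏ the same way, integrating xᵏ·cos(2nπx/a) by parts.
⟨V⟩ = 439.90.

439.9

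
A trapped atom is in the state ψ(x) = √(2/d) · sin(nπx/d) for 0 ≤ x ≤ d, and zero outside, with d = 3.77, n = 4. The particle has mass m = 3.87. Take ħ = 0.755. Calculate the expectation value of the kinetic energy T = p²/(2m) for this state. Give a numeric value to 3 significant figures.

0.818

T = −(ħ²/2m) d²/dx², so ⟨T⟩ = −(ħ²/2m) ∫ ψ*·ψ'' dx; with m = 3.87.
d/dx sin(nπx/d) = (nπ/d)·cos(nπx/d) and d²/dx² sin(nπx/d) = −(nπ/d)²·sin(nπx/d); on 0 ≤ x ≤ d, ∫sin²(nπx/d) dx = d/2 and ∫sin(nπx/d)·cos(nπx/d) dx = 0.
⟨T⟩ = 0.81826.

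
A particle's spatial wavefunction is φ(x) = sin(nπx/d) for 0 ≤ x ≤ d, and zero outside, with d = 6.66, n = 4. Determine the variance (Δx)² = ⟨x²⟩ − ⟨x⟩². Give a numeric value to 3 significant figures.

3.56

Compute ⟨x⟩ and ⟨x²⟩ separately, then (Δx)² = ⟨x²⟩ − ⟨x⟩².
With sin²θ = (1 − cos2θ)/2 on 0 ≤ x ≤ d: ∫sin²(nπx/d) dx = d/2, ∫x·sin²(nπx/d) dx = d²/4, ∫x²·sin²(nπx/d) dx = d³·(1/6 − 1/(4n²π²)); higher powers xᵏ the same way, integrating xᵏ·cos(2nπx/d) by parts.
Normalization: ∫|φ|² dx = 3.3300.
⟨x⟩ = 3.3300 and ⟨x²⟩ = 14.645.
(Δx)² = 14.645 − (3.3300)² = 3.5559.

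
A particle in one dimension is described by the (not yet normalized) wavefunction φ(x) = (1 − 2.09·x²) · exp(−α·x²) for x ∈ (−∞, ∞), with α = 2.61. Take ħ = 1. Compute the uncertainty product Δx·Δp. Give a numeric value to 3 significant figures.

Δx = √(⟨x²⟩−⟨x⟩²), Δp = √(⟨p²⟩−⟨p⟩²).
Expand each integrand as polynomial × e^(−2αx²) and use ∫x^(2j)·e^(−2αx²) dx = (2j−1)!!/(4α)^j · √(π/(2α)), odd powers → 0; here √(π/(2α)) = 0.77578. Differentiate with the product rule, d/dx e^(−αx²) = −2αx·e^(−αx²).
Normalization: ∫|φ|² dx = 0.55844.
⟨x⟩ = 0.0000, ⟨x²⟩ = 0.053226 ⇒ Δx = 0.23071.
⟨p⟩ = 0.0000, ⟨p²⟩ = 6.0946 ⇒ Δp = 2.4687.
Δx·Δp = 0.56955.

0.570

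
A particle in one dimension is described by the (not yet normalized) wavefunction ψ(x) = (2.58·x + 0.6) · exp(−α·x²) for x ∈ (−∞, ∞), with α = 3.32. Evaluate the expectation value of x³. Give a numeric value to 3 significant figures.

0.0612

⟨x³⟩ = ∫ x³·|ψ|² dx / ∫|ψ|² dx (integrals over the domain).
Expand each integrand as polynomial × e^(−2αx²) and use ∫x^(2j)·e^(−2αx²) dx = (2j−1)!!/(4α)^j · √(π/(2α)), odd powers → 0; here √(π/(2α)) = 0.68785.
State is unnormalized: ∫|ψ|² dx = 0.59240, and ∫ψ*·x³·ψ dx = 0.036226, so ⟨x³⟩ = 0.036226 / 0.59240.
⟨x³⟩ = 0.061151.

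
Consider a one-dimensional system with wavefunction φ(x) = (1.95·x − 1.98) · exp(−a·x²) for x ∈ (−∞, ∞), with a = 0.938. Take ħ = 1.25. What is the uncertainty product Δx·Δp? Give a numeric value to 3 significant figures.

0.646

Δx = √(⟨x²⟩−⟨x⟩²), Δp = √(⟨p²⟩−⟨p⟩²).
Expand each integrand as polynomial × e^(−2ax²) and use ∫x^(2j)·e^(−2ax²) dx = (2j−1)!!/(4a)^j · √(π/(2a)), odd powers → 0; here √(π/(2a)) = 1.2941. Differentiate with the product rule, d/dx e^(−ax²) = −2ax·e^(−ax²).
Normalization: ∫|φ|² dx = 6.3848.
⟨x⟩ = -0.41714, ⟨x²⟩ = 0.37602 ⇒ Δx = 0.44946.
⟨p⟩ = 0.0000, ⟨p²⟩ = 2.0677 ⇒ Δp = 1.4380.
Δx·Δp = 0.64630.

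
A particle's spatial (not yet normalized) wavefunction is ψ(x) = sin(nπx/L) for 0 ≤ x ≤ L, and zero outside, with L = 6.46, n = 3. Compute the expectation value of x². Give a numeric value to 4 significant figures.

13.68

⟨x²⟩ = ∫ x²·|ψ|² dx / ∫|ψ|² dx (integrals over the domain).
With sin²θ = (1 − cos2θ)/2 on 0 ≤ x ≤ L: ∫sin²(nπx/L) dx = L/2, ∫x·sin²(nπx/L) dx = L²/4, ∫x²·sin²(nπx/L) dx = L³·(1/6 − 1/(4n²π²)); higher powers xᵏ the same way, integrating xᵏ·cos(2nπx/L) by parts.
State is unnormalized: ∫|ψ|² dx = 3.2300, and ∫ψ*·x²·ψ dx = 44.172, so ⟨x²⟩ = 44.172 / 3.2300.
⟨x²⟩ = 13.676.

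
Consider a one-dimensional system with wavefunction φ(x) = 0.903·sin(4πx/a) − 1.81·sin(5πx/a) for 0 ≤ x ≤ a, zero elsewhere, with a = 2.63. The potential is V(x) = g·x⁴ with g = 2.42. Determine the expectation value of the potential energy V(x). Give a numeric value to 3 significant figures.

36.9

⟨V⟩ = ∫ V(x)·|φ|² dx / ∫|φ|² dx.
On 0 ≤ x ≤ a (j ≠ l): ∫sin²(jπx/a) dx = a/2, ∫sin(jπx/a)·sin(lπx/a) dx = 0; diagonal moments ∫x·sin²(jπx/a) dx = a²/4, ∫x²·sin²(jπx/a) dx = a³·(1/6 − 1/(4j²π²)); cross terms ∫x·sin(jπx/a)·sin(lπx/a) dx = 0 for j + l even and −4jla²/(π²(j² − l²)²) for j + l odd, ∫x²·sin(jπx/a)·sin(lπx/a) dx = (−1)^(j+l)·4jla³/(π²(j² − l²)²); higher powers the same way via product-to-sum and parts.
State is unnormalized: ∫|φ|² dx = 5.3803, and ∫φ*·V(x)·φ dx = 198.41, so ⟨V⟩ = 198.41 / 5.3803.
⟨V⟩ = 36.877.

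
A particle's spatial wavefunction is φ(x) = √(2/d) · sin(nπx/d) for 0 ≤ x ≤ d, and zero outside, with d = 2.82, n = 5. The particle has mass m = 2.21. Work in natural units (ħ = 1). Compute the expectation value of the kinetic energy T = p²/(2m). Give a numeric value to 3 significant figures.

7.02

T = −(ħ²/2m) d²/dx², so ⟨T⟩ = −(ħ²/2m) ∫ φ*·φ'' dx; with m = 2.21.
d/dx sin(nπx/d) = (nπ/d)·cos(nπx/d) and d²/dx² sin(nπx/d) = −(nπ/d)²·sin(nπx/d); on 0 ≤ x ≤ d, ∫sin²(nπx/d) dx = d/2 and ∫sin(nπx/d)·cos(nπx/d) dx = 0.
⟨T⟩ = 7.0197.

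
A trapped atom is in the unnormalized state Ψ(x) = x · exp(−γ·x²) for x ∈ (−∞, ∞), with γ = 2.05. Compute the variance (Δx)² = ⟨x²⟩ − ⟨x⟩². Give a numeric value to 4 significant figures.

0.3659

Compute ⟨x⟩ and ⟨x²⟩ separately, then (Δx)² = ⟨x²⟩ − ⟨x⟩².
Expand each integrand as polynomial × e^(−2γx²) and use ∫x^(2j)·e^(−2γx²) dx = (2j−1)!!/(4γ)^j · √(π/(2γ)), odd powers → 0; here √(π/(2γ)) = 0.87535.
Normalization: ∫|Ψ|² dx = 0.10675.
⟨x⟩ = 0.0000 and ⟨x²⟩ = 0.36585.
(Δx)² = 0.36585 − (0.0000)² = 0.36585.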